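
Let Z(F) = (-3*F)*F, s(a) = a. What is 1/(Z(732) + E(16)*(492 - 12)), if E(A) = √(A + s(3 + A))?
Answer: -11163/17944153936 - 5*√35/26916230904 ≈ -6.2320e-7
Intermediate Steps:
E(A) = √(3 + 2*A) (E(A) = √(A + (3 + A)) = √(3 + 2*A))
Z(F) = -3*F²
1/(Z(732) + E(16)*(492 - 12)) = 1/(-3*732² + √(3 + 2*16)*(492 - 12)) = 1/(-3*535824 + √(3 + 32)*480) = 1/(-1607472 + √35*480) = 1/(-1607472 + 480*√35)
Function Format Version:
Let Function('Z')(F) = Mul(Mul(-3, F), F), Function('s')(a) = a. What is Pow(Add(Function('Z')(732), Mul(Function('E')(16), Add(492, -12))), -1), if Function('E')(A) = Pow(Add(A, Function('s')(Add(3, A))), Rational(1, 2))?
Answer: Add(Rational(-11163, 17944153936), Mul(Rational(-5, 26916230904), Pow(35, Rational(1, 2)))) ≈ -6.2320e-7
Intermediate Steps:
Function('E')(A) = Pow(Add(3, Mul(2, A)), Rational(1, 2)) (Function('E')(A) = Pow(Add(A, Add(3, A)), Rational(1, 2)) = Pow(Add(3, Mul(2, A)), Rational(1, 2)))
Function('Z')(F) = Mul(-3, Pow(F, 2))
Pow(Add(Function('Z')(732), Mul(Function('E')(16), Add(492, -12))), -1) = Pow(Add(Mul(-3, Pow(732, 2)), Mul(Pow(Add(3, Mul(2, 16)), Rational(1, 2)), Add(492, -12))), -1) = Pow(Add(Mul(-3, 535824), Mul(Pow(Add(3, 32), Rational(1, 2)), 480)), -1) = Pow(Add(-1607472, Mul(Pow(35, Rational(1, 2)), 480)), -1) = Pow(Add(-1607472, Mul(480, Pow(35, Rational(1, 2)))), -1)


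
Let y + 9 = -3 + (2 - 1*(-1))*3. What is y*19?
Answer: -57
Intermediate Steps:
y = -3 (y = -9 + (-3 + (2 - 1*(-1))*3) = -9 + (-3 + (2 + 1)*3) = -9 + (-3 + 3*3) = -9 + (-3 + 9) = -9 + 6 = -3)
y*19 = -3*19 = -57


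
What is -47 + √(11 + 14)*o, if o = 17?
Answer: 38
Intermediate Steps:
-47 + √(11 + 14)*o = -47 + √(11 + 14)*17 = -47 + √25*17 = -47 + 5*17 = -47 + 85 = 38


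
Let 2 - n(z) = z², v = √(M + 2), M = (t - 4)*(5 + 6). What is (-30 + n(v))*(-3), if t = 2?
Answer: 24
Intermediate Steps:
M = -22 (M = (2 - 4)*(5 + 6) = -2*11 = -22)
v = 2*I*√5 (v = √(-22 + 2) = √(-20) = 2*I*√5 ≈ 4.4721*I)
n(z) = 2 - z²
(-30 + n(v))*(-3) = (-30 + (2 - (2*I*√5)²))*(-3) = (-30 + (2 - 1*(-20)))*(-3) = (-30 + (2 + 20))*(-3) = (-30 + 22)*(-3) = -8*(-3) = 24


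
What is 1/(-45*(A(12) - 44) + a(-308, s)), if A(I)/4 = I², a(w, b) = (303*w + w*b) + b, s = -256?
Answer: -1/38672 ≈ -2.5858e-5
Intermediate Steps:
a(w, b) = b + 303*w + b*w (a(w, b) = (303*w + b*w) + b = b + 303*w + b*w)
A(I) = 4*I²
1/(-45*(A(12) - 44) + a(-308, s)) = 1/(-45*(4*12² - 44) + (-256 + 303*(-308) - 256*(-308))) = 1/(-45*(4*144 - 44) + (-256 - 93324 + 78848)) = 1/(-45*(576 - 44) - 14732) = 1/(-45*532 - 14732) = 1/(-23940 - 14732) = 1/(-38672) = -1/38672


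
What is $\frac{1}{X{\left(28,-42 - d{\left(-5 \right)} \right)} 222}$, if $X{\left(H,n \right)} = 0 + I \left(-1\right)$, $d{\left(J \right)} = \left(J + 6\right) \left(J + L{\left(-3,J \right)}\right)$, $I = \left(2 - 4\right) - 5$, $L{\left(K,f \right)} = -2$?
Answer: $\frac{1}{1554} \approx 0.0006435$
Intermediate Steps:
$I = -7$ ($I = -2 - 5 = -7$)
$d{\left(J \right)} = \left(-2 + J\right) \left(6 + J\right)$ ($d{\left(J \right)} = \left(J + 6\right) \left(J - 2\right) = \left(6 + J\right) \left(-2 + J\right) = \left(-2 + J\right) \left(6 + J\right)$)
$X{\left(H,n \right)} = 7$ ($X{\left(H,n \right)} = 0 - -7 = 0 + 7 = 7$)
$\frac{1}{X{\left(28,-42 - d{\left(-5 \right)} \right)} 222} = \frac{1}{7 \cdot 222} = \frac{1}{1554}$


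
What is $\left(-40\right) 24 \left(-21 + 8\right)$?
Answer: $12480$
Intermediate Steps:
$\left(-40\right) 24 \left(-21 + 8\right) = \left(-960\right) \left(-13\right) = 12480$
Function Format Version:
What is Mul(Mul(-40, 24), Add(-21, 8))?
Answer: 12480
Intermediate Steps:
Mul(Mul(-40, 24), Add(-21, 8)) = Mul(-960, -13) = 12480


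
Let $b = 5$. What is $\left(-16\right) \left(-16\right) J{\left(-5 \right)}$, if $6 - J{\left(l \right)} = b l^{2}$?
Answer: $-30464$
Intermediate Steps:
$J{\left(l \right)} = 6 - 5 l^{2}$
$\left(-16\right) \left(-16\right) J{\left(-5 \right)} = \left(-16\right) \left(-16\right) \left(6 - 5 \left(-5\right)^{2}\right) = 256 \left(6 - 125\right) = 256 \left(-119\right) = -30464$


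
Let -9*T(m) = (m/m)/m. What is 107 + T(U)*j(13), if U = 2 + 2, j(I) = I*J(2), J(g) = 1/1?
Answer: 3839/36 ≈ 106.64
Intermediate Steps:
J(g) = 1
j(I) = I (j(I) = I*1 = I)
U = 4
T(m) = -1/(9*m) (T(m) = -m/m/(9*m) = -1/(9*m))
107 + T(U)*j(13) = 107 - 1/9/4*13 = 107 - 1/9*1/4*13 = 107 - 1/36*13 = 107 - 13/36 = 3839/36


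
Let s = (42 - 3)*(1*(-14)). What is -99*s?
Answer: 54054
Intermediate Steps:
s = -546 (s = 39*(-14) = -546)
-99*s = -99*(-546) = 54054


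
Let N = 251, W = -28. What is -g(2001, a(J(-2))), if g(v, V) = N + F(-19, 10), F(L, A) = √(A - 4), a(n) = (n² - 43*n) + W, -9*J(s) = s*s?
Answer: -251 - √6 ≈ -253.45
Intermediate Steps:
J(s) = -s²/9 (J(s) = -s*s/9 = -s²/9)
a(n) = -28 + n² - 43*n (a(n) = (n² - 43*n) - 28 = -28 + n² - 43*n)
F(L, A) = √(-4 + A)
g(v, V) = 251 + √6 (g(v, V) = 251 + √(-4 + 10) = 251 + √6)
-g(2001, a(J(-2))) = -(251 + √6) = -251 - √6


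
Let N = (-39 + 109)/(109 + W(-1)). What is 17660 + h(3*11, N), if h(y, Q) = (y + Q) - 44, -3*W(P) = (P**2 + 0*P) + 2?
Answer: 953081/54 ≈ 17650.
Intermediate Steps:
W(P) = -2/3 - P**2/3 (W(P) = -((P**2 + 0*P) + 2)/3 = -((P**2 + 0) + 2)/3 = -(P**2 + 2)/3 = -(2 + P**2)/3 = -2/3 - P**2/3)
N = 35/54 (N = (-39 + 109)/(109 + (-2/3 - 1/3*(-1)**2)) = 70/(109 + (-2/3 - 1/3*1)) = 70/(109 + (-2/3 - 1/3)) = 70/(109 - 1) = 70/108 = 70*(1/108) = 35/54 ≈ 0.64815)
h(y, Q) = -44 + Q + y (h(y, Q) = (Q + y) - 44 = -44 + Q + y)
17660 + h(3*11, N) = 17660 + (-44 + 35/54 + 3*11) = 17660 + (-44 + 35/54 + 33) = 17660 - 559/54 = 953081/54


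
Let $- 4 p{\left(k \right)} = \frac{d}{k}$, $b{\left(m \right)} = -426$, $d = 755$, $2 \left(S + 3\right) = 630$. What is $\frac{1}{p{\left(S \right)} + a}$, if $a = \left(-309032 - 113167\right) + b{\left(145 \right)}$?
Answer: $- \frac{1248}{527436755} \approx -2.3662 \cdot 10^{-6}$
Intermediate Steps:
$S = 312$ ($S = -3 + \frac{1}{2} \cdot 630 = -3 + 315 = 312$)
$p{\left(k \right)} = - \frac{755}{4 k}$ ($p{\left(k \right)} = - \frac{755 \frac{1}{k}}{4} = - \frac{755}{4 k}$)
$a = -422625$ ($a = \left(-309032 - 113167\right) - 426 = -422199 - 426 = -422625$)
$\frac{1}{p{\left(S \right)} + a} = \frac{1}{- \frac{755}{4 \cdot 312} - 422625} = \frac{1}{\left(- \frac{755}{4}\right) \frac{1}{312} - 422625} = \frac{1}{- \frac{755}{1248} - 422625} = \frac{1}{- \frac{527436755}{1248}} = - \frac{1248}{527436755}$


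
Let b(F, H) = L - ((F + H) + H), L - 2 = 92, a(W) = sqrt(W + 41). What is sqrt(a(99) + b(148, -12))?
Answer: sqrt(-30 + 2*sqrt(35)) ≈ 4.2624*I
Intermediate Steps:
a(W) = sqrt(41 + W)
L = 94 (L = 2 + 92 = 94)
b(F, H) = 94 - F - 2*H (b(F, H) = 94 - ((F + H) + H) = 94 - (F + 2*H) = 94 + (-F - 2*H) = 94 - F - 2*H)
sqrt(a(99) + b(148, -12)) = sqrt(sqrt(41 + 99) + (94 - 1*148 - 2*(-12))) = sqrt(sqrt(140) + (94 - 148 + 24)) = sqrt(2*sqrt(35) - 30) = sqrt(-30 + 2*sqrt(35))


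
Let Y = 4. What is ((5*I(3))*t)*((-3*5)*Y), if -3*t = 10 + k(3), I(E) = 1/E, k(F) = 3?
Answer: 1300/3 ≈ 433.33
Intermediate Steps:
t = -13/3 (t = -(10 + 3)/3 = -⅓*13 = -13/3 ≈ -4.3333)
((5*I(3))*t)*((-3*5)*Y) = ((5/3)*(-13/3))*(-3*5*4) = ((5*(⅓))*(-13/3))*(-15*4) = ((5/3)*(-13/3))*(-60) = -65/9*(-60) = 1300/3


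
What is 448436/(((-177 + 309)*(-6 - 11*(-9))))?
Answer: 112109/3069 ≈ 36.529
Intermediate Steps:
448436/(((-177 + 309)*(-6 - 11*(-9)))) = 448436/((132*(-6 + 99))) = 448436/((132*93)) = 448436/12276 = 448436*(1/12276) = 112109/3069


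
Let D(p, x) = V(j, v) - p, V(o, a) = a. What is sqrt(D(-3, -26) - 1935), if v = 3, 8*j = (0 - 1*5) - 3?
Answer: I*sqrt(1929) ≈ 43.92*I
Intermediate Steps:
j = -1 (j = ((0 - 1*5) - 3)/8 = ((0 - 5) - 3)/8 = (-5 - 3)/8 = (1/8)*(-8) = -1)
D(p, x) = 3 - p
sqrt(D(-3, -26) - 1935) = sqrt((3 - 1*(-3)) - 1935) = sqrt((3 + 3) - 1935) = sqrt(6 - 1935) = sqrt(-1929) = I*sqrt(1929)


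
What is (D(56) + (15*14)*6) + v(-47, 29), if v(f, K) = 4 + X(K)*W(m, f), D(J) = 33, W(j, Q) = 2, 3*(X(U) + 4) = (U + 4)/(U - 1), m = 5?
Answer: 18057/14 ≈ 1289.8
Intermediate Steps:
X(U) = -4 + (4 + U)/(3*(-1 + U)) (X(U) = -4 + ((U + 4)/(U - 1))/3 = -4 + ((4 + U)/(-1 + U))/3 = -4 + (4 + U)/(3*(-1 + U)))
v(f, K) = 4 + 2*(16 - 11*K)/(3*(-1 + K)) (v(f, K) = 4 + ((16 - 11*K)/(3*(-1 + K)))*2 = 4 + 2*(16 - 11*K)/(3*(-1 + K)))
(D(56) + (15*14)*6) + v(-47, 29) = (33 + (15*14)*6) + 10*(2 - 1*29)/(3*(-1 + 29)) = (33 + 210*6) + (10/3)*(2 - 29)/28 = (33 + 1260) + (10/3)*(1/28)*(-27) = 1293 - 45/14 = 18057/14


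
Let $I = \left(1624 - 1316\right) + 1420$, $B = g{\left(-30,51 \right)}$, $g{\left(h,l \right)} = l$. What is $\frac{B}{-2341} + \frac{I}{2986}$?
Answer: $\frac{1946481}{3495113} \approx 0.55692$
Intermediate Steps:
$B = 51$
$I = 1728$ ($I = 308 + 1420 = 1728$)
$\frac{B}{-2341} + \frac{I}{2986} = \frac{51}{-2341} + \frac{1728}{2986} = 51 \left(- \frac{1}{2341}\right) + 1728 \cdot \frac{1}{2986} = - \frac{51}{2341} + \frac{864}{1493} = \frac{1946481}{3495113}$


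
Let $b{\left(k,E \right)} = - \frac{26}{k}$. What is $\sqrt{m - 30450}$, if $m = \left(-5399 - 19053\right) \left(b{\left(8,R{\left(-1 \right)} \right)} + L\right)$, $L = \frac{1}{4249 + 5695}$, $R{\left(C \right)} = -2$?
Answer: $\frac{\sqrt{302931830806}}{2486} \approx 221.4$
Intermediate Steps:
$L = \frac{1}{9944} \approx 0.00010056$
$m = \frac{197553821}{2486}$ ($m = \left(-5399 - 19053\right) \left(- \frac{26}{8} + \frac{1}{9944}\right) = - 24452 \left(\left(-26\right) \frac{1}{8} + \frac{1}{9944}\right) = - 24452 \left(- \frac{13}{4} + \frac{1}{9944}\right) = \left(-24452\right) \left(- \frac{32317}{9944}\right) = \frac{197553821}{2486} \approx 79467.0$)
$\sqrt{m - 30450} = \sqrt{\frac{197553821}{2486} - 30450} = \sqrt{\frac{121855121}{2486}} = \frac{\sqrt{302931830806}}{2486}$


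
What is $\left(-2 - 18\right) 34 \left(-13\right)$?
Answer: $8840$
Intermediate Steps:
$\left(-2 - 18\right) 34 \left(-13\right) = \left(-20\right) 34 \left(-13\right) = \left(-680\right) \left(-13\right) = 8840$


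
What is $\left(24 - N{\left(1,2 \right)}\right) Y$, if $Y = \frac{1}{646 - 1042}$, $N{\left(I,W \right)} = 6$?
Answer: $- \frac{1}{22} \approx -0.045455$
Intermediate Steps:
$Y = - \frac{1}{396}$ ($Y = \frac{1}{-396} = - \frac{1}{396} \approx -0.0025253$)
$\left(24 - N{\left(1,2 \right)}\right) Y = \left(24 - 6\right) \left(- \frac{1}{396}\right) = 18 \left(- \frac{1}{396}\right) = - \frac{1}{22}$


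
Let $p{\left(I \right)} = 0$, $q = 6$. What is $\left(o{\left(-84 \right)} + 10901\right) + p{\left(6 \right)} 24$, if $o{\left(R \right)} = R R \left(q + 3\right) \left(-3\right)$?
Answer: $-179611$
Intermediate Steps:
$o{\left(R \right)} = - 27 R^{2}$ ($o{\left(R \right)} = R R \left(6 + 3\right) \left(-3\right) = R R 9 \left(-3\right) = R 9 R \left(-3\right) = 9 R^{2} \left(-3\right) = - 27 R^{2}$)
$\left(o{\left(-84 \right)} + 10901\right) + p{\left(6 \right)} 24 = \left(- 27 \left(-84\right)^{2} + 10901\right) + 0 \cdot 24 = \left(\left(-27\right) 7056 + 10901\right) + 0 = \left(-190512 + 10901\right) + 0 = -179611 + 0 = -179611$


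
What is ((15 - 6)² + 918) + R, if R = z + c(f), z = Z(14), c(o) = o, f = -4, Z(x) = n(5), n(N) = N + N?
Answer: 1005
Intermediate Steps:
n(N) = 2*N
Z(x) = 10 (Z(x) = 2*5 = 10)
z = 10
R = 6 (R = 10 - 4 = 6)
((15 - 6)² + 918) + R = ((15 - 6)² + 918) + 6 = (9² + 918) + 6 = (81 + 918) + 6 = 999 + 6 = 1005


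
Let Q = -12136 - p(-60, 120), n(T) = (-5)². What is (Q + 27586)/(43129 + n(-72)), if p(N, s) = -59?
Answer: 15509/43154 ≈ 0.35939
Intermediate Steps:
n(T) = 25
Q = -12077 (Q = -12136 - 1*(-59) = -12136 + 59 = -12077)
(Q + 27586)/(43129 + n(-72)) = (-12077 + 27586)/(43129 + 25) = 15509/43154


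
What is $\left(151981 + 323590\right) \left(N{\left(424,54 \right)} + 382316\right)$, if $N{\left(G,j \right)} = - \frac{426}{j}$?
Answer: $\frac{1636331856383}{9} \approx 1.8181 \cdot 10^{11}$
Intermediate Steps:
$\left(151981 + 323590\right) \left(N{\left(424,54 \right)} + 382316\right) = \left(151981 + 323590\right) \left(- \frac{426}{54} + 382316\right) = 475571 \left(\left(-426\right) \frac{1}{54} + 382316\right) = 475571 \left(- \frac{71}{9} + 382316\right) = 475571 \cdot \frac{3440773}{9} = \frac{1636331856383}{9}$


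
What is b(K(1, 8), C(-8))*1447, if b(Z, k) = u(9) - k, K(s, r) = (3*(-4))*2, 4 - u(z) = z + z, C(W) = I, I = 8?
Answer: -31834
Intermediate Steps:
C(W) = 8
u(z) = 4 - 2*z (u(z) = 4 - (z + z) = 4 - 2*z)
K(s, r) = -24 (K(s, r) = -12*2 = -24)
b(Z, k) = -14 - k (b(Z, k) = (4 - 2*9) - k = (4 - 18) - k = -14 - k)
b(K(1, 8), C(-8))*1447 = (-14 - 1*8)*1447 = (-14 - 8)*1447 = -22*1447 = -31834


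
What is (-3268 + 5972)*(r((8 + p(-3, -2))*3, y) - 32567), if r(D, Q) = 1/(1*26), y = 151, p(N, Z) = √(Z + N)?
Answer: -88061064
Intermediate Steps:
p(N, Z) = √(N + Z)
r(D, Q) = 1/26
(-3268 + 5972)*(r((8 + p(-3, -2))*3, y) - 32567) = (-3268 + 5972)*(1/26 - 32567) = 2704*(-846741/26) = -88061064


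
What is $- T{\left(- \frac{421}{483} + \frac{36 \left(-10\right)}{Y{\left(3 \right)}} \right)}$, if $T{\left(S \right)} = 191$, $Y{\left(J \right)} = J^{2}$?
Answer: $-191$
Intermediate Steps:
$- T{\left(- \frac{421}{483} + \frac{36 \left(-10\right)}{Y{\left(3 \right)}} \right)} = \left(-1\right) 191 = -191$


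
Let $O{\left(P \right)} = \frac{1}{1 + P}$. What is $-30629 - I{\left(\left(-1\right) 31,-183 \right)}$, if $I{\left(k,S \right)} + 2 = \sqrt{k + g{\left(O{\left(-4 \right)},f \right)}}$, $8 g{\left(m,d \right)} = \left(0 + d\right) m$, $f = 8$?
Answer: $-30627 - \frac{i \sqrt{282}}{3} \approx -30627.0 - 5.5976 i$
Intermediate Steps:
$g{\left(m,d \right)} = \frac{d m}{8}$ ($g{\left(m,d \right)} = \frac{\left(0 + d\right) m}{8} = \frac{d m}{8}$)
$I{\left(k,S \right)} = -2 + \sqrt{- \frac{1}{3} + k}$ ($I{\left(k,S \right)} = -2 + \sqrt{k + \frac{1}{8} \cdot 8 \frac{1}{1 - 4}} = -2 + \sqrt{k + \frac{1}{8} \cdot 8 \frac{1}{-3}} = -2 + \sqrt{k + \frac{1}{8} \cdot 8 \left(- \frac{1}{3}\right)} = -2 + \sqrt{k - \frac{1}{3}} = -2 + \sqrt{- \frac{1}{3} + k}$)
$-30629 - I{\left(\left(-1\right) 31,-183 \right)} = -30629 - \left(-2 + \frac{\sqrt{-3 + 9 \left(\left(-1\right) 31\right)}}{3}\right) = -30629 - \left(-2 + \frac{\sqrt{-3 + 9 \left(-31\right)}}{3}\right) = -30629 - \left(-2 + \frac{\sqrt{-3 - 279}}{3}\right) = -30629 - \left(-2 + \frac{\sqrt{-282}}{3}\right) = -30629 - \left(-2 + \frac{i \sqrt{282}}{3}\right) = -30629 + \left(2 - \frac{i \sqrt{282}}{3}\right) = -30627 - \frac{i \sqrt{282}}{3}$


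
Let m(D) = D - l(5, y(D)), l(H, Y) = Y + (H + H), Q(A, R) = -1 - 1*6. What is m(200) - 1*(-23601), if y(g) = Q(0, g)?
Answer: 23798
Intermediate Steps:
Q(A, R) = -7 (Q(A, R) = -1 - 6 = -7)
y(g) = -7
l(H, Y) = Y + 2*H
m(D) = -3 + D (m(D) = D - (-7 + 2*5) = D - (-7 + 10) = D - 1*3 = D - 3 = -3 + D)
m(200) - 1*(-23601) = (-3 + 200) - 1*(-23601) = 197 + 23601 = 23798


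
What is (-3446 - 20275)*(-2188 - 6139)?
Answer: 197524767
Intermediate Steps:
(-3446 - 20275)*(-2188 - 6139) = -23721*(-8327) = 197524767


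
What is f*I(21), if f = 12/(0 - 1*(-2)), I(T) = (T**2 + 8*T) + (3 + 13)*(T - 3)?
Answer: 5382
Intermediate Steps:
I(T) = -48 + T**2 + 24*T (I(T) = (T**2 + 8*T) + 16*(-3 + T) = (T**2 + 8*T) + (-48 + 16*T) = -48 + T**2 + 24*T)
f = 6 (f = 12/(0 + 2) = 12/2 = 12*(1/2) = 6)
f*I(21) = 6*(-48 + 21**2 + 24*21) = 6*(-48 + 441 + 504) = 6*897 = 5382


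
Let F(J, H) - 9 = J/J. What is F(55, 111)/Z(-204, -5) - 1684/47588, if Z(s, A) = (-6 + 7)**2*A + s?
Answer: -206959/2486473 ≈ -0.083234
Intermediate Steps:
F(J, H) = 10 (F(J, H) = 9 + J/J = 9 + 1 = 10)
Z(s, A) = A + s (Z(s, A) = 1**2*A + s = 1*A + s = A + s)
F(55, 111)/Z(-204, -5) - 1684/47588 = 10/(-5 - 204) - 1684/47588 = 10/(-209) - 1684*1/47588 = 10*(-1/209) - 421/11897 = -10/209 - 421/11897 = -206959/2486473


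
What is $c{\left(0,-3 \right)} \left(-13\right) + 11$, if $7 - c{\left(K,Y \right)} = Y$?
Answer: $-119$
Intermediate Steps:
$c{\left(K,Y \right)} = 7 - Y$
$c{\left(0,-3 \right)} \left(-13\right) + 11 = \left(7 - -3\right) \left(-13\right) + 11 = \left(7 + 3\right) \left(-13\right) + 11 = 10 \left(-13\right) + 11 = -130 + 11 = -119$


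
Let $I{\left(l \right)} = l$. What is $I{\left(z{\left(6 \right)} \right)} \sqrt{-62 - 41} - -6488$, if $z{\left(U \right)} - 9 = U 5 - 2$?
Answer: $6488 + 37 i \sqrt{103} \approx 6488.0 + 375.51 i$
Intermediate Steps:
$z{\left(U \right)} = 7 + 5 U$ ($z{\left(U \right)} = 9 + \left(U 5 - 2\right) = 9 + \left(5 U - 2\right) = 9 + \left(-2 + 5 U\right) = 7 + 5 U$)
$I{\left(z{\left(6 \right)} \right)} \sqrt{-62 - 41} - -6488 = \left(7 + 5 \cdot 6\right) \sqrt{-62 - 41} - -6488 = \left(7 + 30\right) \sqrt{-103} + 6488 = 37 i \sqrt{103} + 6488 = 6488 + 37 i \sqrt{103}$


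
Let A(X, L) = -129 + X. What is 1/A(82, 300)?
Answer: -1/47 ≈ -0.021277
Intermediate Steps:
1/A(82, 300) = 1/(-129 + 82) = 1/(-47) = -1/47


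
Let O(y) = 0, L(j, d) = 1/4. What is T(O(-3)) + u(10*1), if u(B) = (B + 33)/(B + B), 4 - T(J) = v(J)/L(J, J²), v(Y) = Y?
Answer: 123/20 ≈ 6.1500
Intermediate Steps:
L(j, d) = ¼
T(J) = 4 - 4*J (T(J) = 4 - J/¼ = 4 - J*4 = 4 - 4*J)
u(B) = (33 + B)/(2*B) (u(B) = (33 + B)/((2*B)) = (33 + B)*(1/(2*B)) = (33 + B)/(2*B))
T(O(-3)) + u(10*1) = (4 - 4*0) + (33 + 10*1)/(2*((10*1))) = (4 + 0) + (½)*(33 + 10)/10 = 4 + (½)*(⅒)*43 = 4 + 43/20 = 123/20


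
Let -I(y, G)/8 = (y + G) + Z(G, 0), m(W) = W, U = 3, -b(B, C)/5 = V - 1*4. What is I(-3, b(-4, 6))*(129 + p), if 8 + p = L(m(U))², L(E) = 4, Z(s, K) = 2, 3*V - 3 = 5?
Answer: -18632/3 ≈ -6210.7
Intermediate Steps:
V = 8/3 (V = 1 + (⅓)*5 = 1 + 5/3 = 8/3 ≈ 2.6667)
b(B, C) = 20/3 (b(B, C) = -5*(8/3 - 1*4) = -5*(8/3 - 4) = -5*(-4/3) = 20/3)
p = 8 (p = -8 + 4² = -8 + 16 = 8)
I(y, G) = -16 - 8*G - 8*y (I(y, G) = -8*((y + G) + 2) = -8*((G + y) + 2) = -8*(2 + G + y) = -16 - 8*G - 8*y)
I(-3, b(-4, 6))*(129 + p) = (-16 - 8*20/3 - 8*(-3))*(129 + 8) = (-16 - 160/3 + 24)*137 = -136/3*137 = -18632/3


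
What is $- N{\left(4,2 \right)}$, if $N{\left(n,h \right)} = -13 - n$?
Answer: $17$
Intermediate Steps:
$- N{\left(4,2 \right)} = - (-13 - 4) = \left(-1\right) \left(-17\right) = 17$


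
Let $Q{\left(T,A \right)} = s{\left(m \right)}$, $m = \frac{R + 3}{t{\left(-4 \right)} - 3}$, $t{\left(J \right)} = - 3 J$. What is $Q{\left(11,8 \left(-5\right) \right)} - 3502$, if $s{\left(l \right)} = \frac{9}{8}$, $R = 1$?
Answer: $- \frac{28007}{8} \approx -3500.9$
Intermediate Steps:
$m = \frac{4}{9}$ ($m = \frac{1 + 3}{\left(-3\right) \left(-4\right) - 3} = \frac{4}{12 - 3} = \frac{4}{9} \approx 0.44444$)
$s{\left(l \right)} = \frac{9}{8}$ ($s{\left(l \right)} = 9 \cdot \frac{1}{8} = \frac{9}{8}$)
$Q{\left(T,A \right)} = \frac{9}{8}$
$Q{\left(11,8 \left(-5\right) \right)} - 3502 = \frac{9}{8} - 3502 = - \frac{28007}{8}$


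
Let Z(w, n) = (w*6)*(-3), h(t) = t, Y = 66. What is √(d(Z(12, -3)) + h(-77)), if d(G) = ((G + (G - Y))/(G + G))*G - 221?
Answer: I*√547 ≈ 23.388*I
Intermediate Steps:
Z(w, n) = -18*w (Z(w, n) = (6*w)*(-3) = -18*w)
d(G) = -254 + G (d(G) = ((G + (G - 1*66))/(G + G))*G - 221 = ((G + (G - 66))/((2*G)))*G - 221 = ((G + (-66 + G))*(1/(2*G)))*G - 221 = ((-66 + 2*G)*(1/(2*G)))*G - 221 = ((-66 + 2*G)/(2*G))*G - 221 = (-33 + G) - 221 = -254 + G)
√(d(Z(12, -3)) + h(-77)) = √((-254 - 18*12) - 77) = √((-254 - 216) - 77) = √(-470 - 77) = √(-547) = I*√547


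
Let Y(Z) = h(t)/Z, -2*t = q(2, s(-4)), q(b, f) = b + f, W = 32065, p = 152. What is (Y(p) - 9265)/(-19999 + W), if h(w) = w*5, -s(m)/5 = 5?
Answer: -938815/1222688 ≈ -0.76783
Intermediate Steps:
s(m) = -25 (s(m) = -5*5 = -25)
t = 23/2 (t = -(2 - 25)/2 = -½*(-23) = 23/2 ≈ 11.500)
h(w) = 5*w
Y(Z) = 115/(2*Z) (Y(Z) = (5*(23/2))/Z = 115/(2*Z))
(Y(p) - 9265)/(-19999 + W) = ((115/2)/152 - 9265)/(-19999 + 32065) = ((115/2)*(1/152) - 9265)/12066 = (115/304 - 9265)*(1/12066) = -2816445/304*1/12066 = -938815/1222688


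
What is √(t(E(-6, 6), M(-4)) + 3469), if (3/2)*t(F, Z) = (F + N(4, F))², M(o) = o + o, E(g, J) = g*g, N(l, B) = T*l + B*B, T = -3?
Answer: √1165069 ≈ 1079.4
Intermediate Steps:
N(l, B) = B² - 3*l (N(l, B) = -3*l + B*B = -3*l + B² = B² - 3*l)
E(g, J) = g²
M(o) = 2*o
t(F, Z) = 2*(-12 + F + F²)²/3 (t(F, Z) = 2*(F + (F² - 3*4))²/3 = 2*(F + (F² - 12))²/3 = 2*(F + (-12 + F²))²/3 = 2*(-12 + F + F²)²/3)
√(t(E(-6, 6), M(-4)) + 3469) = √(2*(-12 + (-6)² + ((-6)²)²)²/3 + 3469) = √(2*(-12 + 36 + 36²)²/3 + 3469) = √(2*(-12 + 36 + 1296)²/3 + 3469) = √((⅔)*1320² + 3469) = √((⅔)*1742400 + 3469) = √(1161600 + 3469) = √1165069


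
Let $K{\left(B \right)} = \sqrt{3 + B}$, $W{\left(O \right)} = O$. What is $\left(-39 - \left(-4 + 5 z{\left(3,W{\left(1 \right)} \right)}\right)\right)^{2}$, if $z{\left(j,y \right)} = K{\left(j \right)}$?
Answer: $1375 + 350 \sqrt{6} \approx 2232.3$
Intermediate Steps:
$z{\left(j,y \right)} = \sqrt{3 + j}$
$\left(-39 - \left(-4 + 5 z{\left(3,W{\left(1 \right)} \right)}\right)\right)^{2} = \left(-39 + \left(4 - 5 \sqrt{3 + 3}\right)\right)^{2} = \left(-39 + \left(4 - 5 \sqrt{6}\right)\right)^{2} = \left(-35 - 5 \sqrt{6}\right)^{2}$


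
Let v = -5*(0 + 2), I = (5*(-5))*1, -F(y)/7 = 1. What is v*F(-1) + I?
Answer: 45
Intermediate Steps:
F(y) = -7 (F(y) = -7*1 = -7)
I = -25 (I = -25*1 = -25)
v = -10 (v = -5*2 = -10)
v*F(-1) + I = -10*(-7) - 25 = 70 - 25 = 45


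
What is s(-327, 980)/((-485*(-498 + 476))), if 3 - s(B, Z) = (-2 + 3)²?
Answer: 1/5335 ≈ 0.00018744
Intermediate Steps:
s(B, Z) = 2 (s(B, Z) = 3 - (-2 + 3)² = 3 - 1*1² = 3 - 1*1 = 3 - 1 = 2)
s(-327, 980)/((-485*(-498 + 476))) = 2/((-485*(-498 + 476))) = 2/((-485*(-22))) = 2/10670 = 2*(1/10670) = 1/5335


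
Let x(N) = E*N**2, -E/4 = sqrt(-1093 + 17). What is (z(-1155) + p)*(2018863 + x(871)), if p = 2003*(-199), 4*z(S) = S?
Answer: -3221182727609/4 + 2420888674126*I*sqrt(269) ≈ -8.053e+11 + 3.9705e+13*I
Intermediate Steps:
E = -8*I*sqrt(269) (E = -4*sqrt(-1093 + 17) = -8*I*sqrt(269) ≈ -131.21*I)
z(S) = S/4
p = -398597
x(N) = -8*I*sqrt(269)*N**2 (x(N) = (-8*I*sqrt(269))*N**2 = -8*I*sqrt(269)*N**2)
(z(-1155) + p)*(2018863 + x(871)) = ((1/4)*(-1155) - 398597)*(2018863 - 8*I*sqrt(269)*871**2) = (-1155/4 - 398597)*(2018863 - 8*I*sqrt(269)*758641) = -1595543*(2018863 - 6069128*I*sqrt(269))/4 = -3221182727609/4 + 2420888674126*I*sqrt(269)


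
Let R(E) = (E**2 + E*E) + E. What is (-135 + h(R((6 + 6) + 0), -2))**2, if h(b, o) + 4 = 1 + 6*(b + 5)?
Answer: 2862864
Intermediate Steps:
R(E) = E + 2*E**2 (R(E) = (E**2 + E**2) + E = 2*E**2 + E = E + 2*E**2)
h(b, o) = 27 + 6*b (h(b, o) = -4 + (1 + 6*(b + 5)) = -4 + (1 + 6*(5 + b)) = -4 + (1 + (30 + 6*b)) = -4 + (31 + 6*b) = 27 + 6*b)
(-135 + h(R((6 + 6) + 0), -2))**2 = (-135 + (27 + 6*(((6 + 6) + 0)*(1 + 2*((6 + 6) + 0)))))**2 = (-135 + (27 + 6*((12 + 0)*(1 + 2*(12 + 0)))))**2 = (-135 + (27 + 6*(12*(1 + 2*12))))**2 = (-135 + (27 + 6*(12*(1 + 24))))**2 = (-135 + (27 + 6*(12*25)))**2 = (-135 + (27 + 6*300))**2 = (-135 + (27 + 1800))**2 = (-135 + 1827)**2 = 1692**2 = 2862864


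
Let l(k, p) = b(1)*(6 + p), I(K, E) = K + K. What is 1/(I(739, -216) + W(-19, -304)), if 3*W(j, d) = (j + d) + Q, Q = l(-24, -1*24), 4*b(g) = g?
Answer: 6/8213 ≈ 0.00073055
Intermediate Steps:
b(g) = g/4
I(K, E) = 2*K
l(k, p) = 3/2 + p/4 (l(k, p) = ((¼)*1)*(6 + p) = (6 + p)/4 = 3/2 + p/4)
Q = -9/2 (Q = 3/2 + (-1*24)/4 = 3/2 + (¼)*(-24) = 3/2 - 6 = -9/2 ≈ -4.5000)
W(j, d) = -3/2 + d/3 + j/3 (W(j, d) = ((j + d) - 9/2)/3 = ((d + j) - 9/2)/3 = (-9/2 + d + j)/3 = -3/2 + d/3 + j/3)
1/(I(739, -216) + W(-19, -304)) = 1/(2*739 + (-3/2 + (⅓)*(-304) + (⅓)*(-19))) = 1/(1478 + (-3/2 - 304/3 - 19/3)) = 1/(1478 - 655/6) = 1/(8213/6) = 6/8213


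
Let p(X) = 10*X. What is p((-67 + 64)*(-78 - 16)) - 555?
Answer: 2265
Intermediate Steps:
p((-67 + 64)*(-78 - 16)) - 555 = 10*((-67 + 64)*(-78 - 16)) - 555 = 10*(-3*(-94)) - 555 = 10*282 - 555 = 2820 - 555 = 2265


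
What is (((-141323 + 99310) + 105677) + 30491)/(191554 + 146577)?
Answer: 94155/338131 ≈ 0.27846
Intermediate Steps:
(((-141323 + 99310) + 105677) + 30491)/(191554 + 146577) = ((-42013 + 105677) + 30491)/338131 = (63664 + 30491)*(1/338131) = 94155*(1/338131) = 94155/338131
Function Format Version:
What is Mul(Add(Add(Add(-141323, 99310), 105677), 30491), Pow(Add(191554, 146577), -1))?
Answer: Rational(94155, 338131) ≈ 0.27846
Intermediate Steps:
Mul(Add(Add(Add(-141323, 99310), 105677), 30491), Pow(Add(191554, 146577), -1)) = Mul(Add(Add(-42013, 105677), 30491), Pow(338131, -1)) = Mul(Add(63664, 30491), Rational(1, 338131)) = Mul(94155, Rational(1, 338131)) = Rational(94155, 338131)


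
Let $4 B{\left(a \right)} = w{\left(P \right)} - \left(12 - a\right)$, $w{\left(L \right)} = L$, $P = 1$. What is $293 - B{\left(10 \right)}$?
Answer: $\frac{1173}{4} \approx 293.25$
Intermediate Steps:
$B{\left(a \right)} = - \frac{11}{4} + \frac{a}{4}$ ($B{\left(a \right)} = \frac{1 - \left(12 - a\right)}{4} = \frac{1 + \left(-12 + a\right)}{4} = \frac{-11 + a}{4} = - \frac{11}{4} + \frac{a}{4}$)
$293 - B{\left(10 \right)} = 293 - \left(- \frac{11}{4} + \frac{1}{4} \cdot 10\right) = 293 - \left(- \frac{11}{4} + \frac{5}{2}\right) = 293 - - \frac{1}{4} = 293 + \frac{1}{4} = \frac{1173}{4}$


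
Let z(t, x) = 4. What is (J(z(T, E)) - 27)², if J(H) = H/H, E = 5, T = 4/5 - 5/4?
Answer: 676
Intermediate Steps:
T = -9/20 (T = 4*(⅕) - 5*¼ = ⅘ - 5/4 = -9/20 ≈ -0.45000)
J(H) = 1
(J(z(T, E)) - 27)² = (1 - 27)² = (-26)² = 676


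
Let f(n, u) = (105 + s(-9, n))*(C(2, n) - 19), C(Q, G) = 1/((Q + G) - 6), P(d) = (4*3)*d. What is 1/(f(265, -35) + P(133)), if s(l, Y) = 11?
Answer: -9/5468 ≈ -0.0016459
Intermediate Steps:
P(d) = 12*d
C(Q, G) = 1/(-6 + G + Q) (C(Q, G) = 1/((G + Q) - 6) = 1/(-6 + G + Q))
f(n, u) = -2204 + 116/(-4 + n) (f(n, u) = (105 + 11)*(1/(-6 + n + 2) - 19) = 116*(1/(-4 + n) - 19) = 116*(-19 + 1/(-4 + n)) = -2204 + 116/(-4 + n))
1/(f(265, -35) + P(133)) = 1/(116*(77 - 19*265)/(-4 + 265) + 12*133) = 1/(116*(77 - 5035)/261 + 1596) = 1/(116*(1/261)*(-4958) + 1596) = 1/(-19832/9 + 1596) = 1/(-5468/9) = -9/5468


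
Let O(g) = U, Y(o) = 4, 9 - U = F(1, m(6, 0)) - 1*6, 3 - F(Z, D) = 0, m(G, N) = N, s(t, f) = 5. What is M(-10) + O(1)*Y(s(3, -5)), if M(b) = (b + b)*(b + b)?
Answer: 448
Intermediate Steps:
M(b) = 4*b**2 (M(b) = (2*b)*(2*b) = 4*b**2)
F(Z, D) = 3 (F(Z, D) = 3 - 1*0 = 3 + 0 = 3)
U = 12 (U = 9 - (3 - 1*6) = 9 - (3 - 6) = 9 - 1*(-3) = 9 + 3 = 12)
O(g) = 12
M(-10) + O(1)*Y(s(3, -5)) = 4*(-10)**2 + 12*4 = 4*100 + 48 = 400 + 48 = 448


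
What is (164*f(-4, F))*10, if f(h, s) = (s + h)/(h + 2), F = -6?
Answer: 8200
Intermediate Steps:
f(h, s) = (h + s)/(2 + h)
(164*f(-4, F))*10 = (164*((-4 - 6)/(2 - 4)))*10 = (164*(-10/(-2)))*10 = (164*(-½*(-10)))*10 = (164*5)*10 = 820*10 = 8200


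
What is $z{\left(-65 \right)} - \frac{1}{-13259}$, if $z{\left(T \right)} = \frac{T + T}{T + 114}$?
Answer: $- \frac{1723621}{649691} \approx -2.653$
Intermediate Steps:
$z{\left(T \right)} = \frac{2 T}{114 + T}$
$z{\left(-65 \right)} - \frac{1}{-13259} = 2 \left(-65\right) \frac{1}{114 - 65} - \frac{1}{-13259} = 2 \left(-65\right) \frac{1}{49} - - \frac{1}{13259} = 2 \left(-65\right) \frac{1}{49} + \frac{1}{13259} = - \frac{130}{49} + \frac{1}{13259} = - \frac{1723621}{649691}$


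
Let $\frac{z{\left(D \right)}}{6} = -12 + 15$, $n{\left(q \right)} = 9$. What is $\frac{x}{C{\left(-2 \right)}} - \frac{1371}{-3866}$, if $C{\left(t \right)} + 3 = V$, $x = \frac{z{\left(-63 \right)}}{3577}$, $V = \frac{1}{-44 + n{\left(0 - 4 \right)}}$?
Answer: $\frac{36956823}{104702878} \approx 0.35297$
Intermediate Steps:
$z{\left(D \right)} = 18$ ($z{\left(D \right)} = 6 \left(-12 + 15\right) = 6 \cdot 3 = 18$)
$V = - \frac{1}{35}$ ($V = \frac{1}{-44 + 9} = \frac{1}{-35} = - \frac{1}{35} \approx -0.028571$)
$x = \frac{18}{3577} \approx 0.0050322$
$C{\left(t \right)} = - \frac{106}{35}$ ($C{\left(t \right)} = -3 - \frac{1}{35} = - \frac{106}{35}$)
$\frac{x}{C{\left(-2 \right)}} - \frac{1371}{-3866} = \frac{18}{3577 \left(- \frac{106}{35}\right)} - \frac{1371}{-3866} = \frac{18}{3577} \left(- \frac{35}{106}\right) - - \frac{1371}{3866} = - \frac{45}{27083} + \frac{1371}{3866} = \frac{36956823}{104702878}$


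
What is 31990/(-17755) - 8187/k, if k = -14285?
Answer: -62323393/50726035 ≈ -1.2286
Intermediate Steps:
31990/(-17755) - 8187/k = 31990/(-17755) - 8187/(-14285) = 31990*(-1/17755) - 8187*(-1/14285) = -6398/3551 + 8187/14285 = -62323393/50726035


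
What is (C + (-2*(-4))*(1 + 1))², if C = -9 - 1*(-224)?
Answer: 53361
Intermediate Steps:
C = 215 (C = -9 + 224 = 215)
(C + (-2*(-4))*(1 + 1))² = (215 + (-2*(-4))*(1 + 1))² = (215 + 8*2)² = (215 + 16)² = 231² = 53361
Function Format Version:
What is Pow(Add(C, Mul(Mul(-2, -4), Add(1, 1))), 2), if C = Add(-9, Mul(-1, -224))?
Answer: 53361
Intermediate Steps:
C = 215 (C = Add(-9, 224) = 215)
Pow(Add(C, Mul(Mul(-2, -4), Add(1, 1))), 2) = Pow(Add(215, Mul(Mul(-2, -4), Add(1, 1))), 2) = Pow(Add(215, Mul(8, 2)), 2) = Pow(Add(215, 16), 2) = Pow(231, 2) = 53361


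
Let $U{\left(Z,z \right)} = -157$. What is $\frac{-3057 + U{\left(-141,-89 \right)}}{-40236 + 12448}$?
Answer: $\frac{1607}{13894} \approx 0.11566$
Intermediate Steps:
$\frac{-3057 + U{\left(-141,-89 \right)}}{-40236 + 12448} = \frac{-3057 - 157}{-40236 + 12448} = - \frac{3214}{-27788} = \left(-3214\right) \left(- \frac{1}{27788}\right) = \frac{1607}{13894}$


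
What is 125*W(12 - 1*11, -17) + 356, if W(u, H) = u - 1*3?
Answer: 106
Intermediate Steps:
W(u, H) = -3 + u (W(u, H) = u - 3 = -3 + u)
125*W(12 - 1*11, -17) + 356 = 125*(-3 + (12 - 1*11)) + 356 = 125*(-3 + (12 - 11)) + 356 = 125*(-3 + 1) + 356 = 125*(-2) + 356 = -250 + 356 = 106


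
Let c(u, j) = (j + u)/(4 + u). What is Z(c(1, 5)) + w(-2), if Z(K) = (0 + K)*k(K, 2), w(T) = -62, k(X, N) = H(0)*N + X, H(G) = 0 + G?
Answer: -1514/25 ≈ -60.560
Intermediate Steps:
H(G) = G
c(u, j) = (j + u)/(4 + u)
k(X, N) = X (k(X, N) = 0*N + X = 0 + X = X)
Z(K) = K**2 (Z(K) = (0 + K)*K = K*K = K**2)
Z(c(1, 5)) + w(-2) = ((5 + 1)/(4 + 1))**2 - 62 = (6/5)**2 - 62 = 36/25 - 62 = -1514/25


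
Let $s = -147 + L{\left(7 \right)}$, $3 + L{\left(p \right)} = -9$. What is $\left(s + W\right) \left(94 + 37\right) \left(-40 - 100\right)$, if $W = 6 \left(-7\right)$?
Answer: $3686340$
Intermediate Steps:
$W = -42$
$L{\left(p \right)} = -12$ ($L{\left(p \right)} = -3 - 9 = -12$)
$s = -159$ ($s = -147 - 12 = -159$)
$\left(s + W\right) \left(94 + 37\right) \left(-40 - 100\right) = \left(-159 - 42\right) \left(94 + 37\right) \left(-40 - 100\right) = - 201 \cdot 131 \left(-140\right) = \left(-201\right) \left(-18340\right) = 3686340$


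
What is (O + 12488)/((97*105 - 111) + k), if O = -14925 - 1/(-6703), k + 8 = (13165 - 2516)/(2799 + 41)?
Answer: -46391996400/191692990567 ≈ -0.24201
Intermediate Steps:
k = -12071/2840 (k = -8 + (13165 - 2516)/(2799 + 41) = -8 + 10649/2840 = -12071/2840 ≈ -4.2504)
O = -100042274/6703 (O = -14925 - 1*(-1/6703) = -14925 + 1/6703 = -100042274/6703 ≈ -14925.)
(O + 12488)/((97*105 - 111) + k) = (-100042274/6703 + 12488)/((97*105 - 111) - 12071/2840) = -16335210/(6703*((10185 - 111) - 12071/2840)) = -16335210/(6703*(10074 - 12071/2840)) = -16335210/(6703*28598089/2840) = -16335210/6703*2840/28598089 = -46391996400/191692990567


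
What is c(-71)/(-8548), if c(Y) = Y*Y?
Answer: -5041/8548 ≈ -0.58973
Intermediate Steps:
c(Y) = Y²
c(-71)/(-8548) = (-71)²/(-8548) = 5041*(-1/8548) = -5041/8548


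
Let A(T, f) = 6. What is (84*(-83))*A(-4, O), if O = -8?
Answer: -41832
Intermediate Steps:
(84*(-83))*A(-4, O) = (84*(-83))*6 = -6972*6 = -41832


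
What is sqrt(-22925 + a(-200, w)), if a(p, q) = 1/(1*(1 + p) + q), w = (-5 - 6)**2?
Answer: I*sqrt(139475778)/78 ≈ 151.41*I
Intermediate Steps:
w = 121 (w = (-11)**2 = 121)
a(p, q) = 1/(1 + p + q) (a(p, q) = 1/((1 + p) + q) = 1/(1 + p + q))
sqrt(-22925 + a(-200, w)) = sqrt(-22925 + 1/(1 - 200 + 121)) = sqrt(-22925 + 1/(-78)) = sqrt(-22925 - 1/78) = sqrt(-1788151/78) = I*sqrt(139475778)/78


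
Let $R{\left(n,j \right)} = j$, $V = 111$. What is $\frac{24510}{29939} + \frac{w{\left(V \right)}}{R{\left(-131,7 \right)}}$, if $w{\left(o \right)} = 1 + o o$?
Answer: $\frac{52725704}{29939} \approx 1761.1$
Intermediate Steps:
$w{\left(o \right)} = 1 + o^{2}$
$\frac{24510}{29939} + \frac{w{\left(V \right)}}{R{\left(-131,7 \right)}} = \frac{24510}{29939} + \frac{1 + 111^{2}}{7} = 24510 \cdot \frac{1}{29939} + \left(1 + 12321\right) \frac{1}{7} = \frac{24510}{29939} + 12322 \cdot \frac{1}{7} = \frac{24510}{29939} + \frac{12322}{7} = \frac{52725704}{29939}$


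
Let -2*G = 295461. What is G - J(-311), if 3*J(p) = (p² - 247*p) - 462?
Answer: -410845/2 ≈ -2.0542e+5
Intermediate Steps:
J(p) = -154 - 247*p/3 + p²/3 (J(p) = ((p² - 247*p) - 462)/3 = (-462 + p² - 247*p)/3 = -154 - 247*p/3 + p²/3)
G = -295461/2 (G = -½*295461 = -295461/2 ≈ -1.4773e+5)
G - J(-311) = -295461/2 - (-154 - 247/3*(-311) + (⅓)*(-311)²) = -295461/2 - (-154 + 76817/3 + (⅓)*96721) = -295461/2 - (-154 + 76817/3 + 96721/3) = -295461/2 - 1*57692 = -295461/2 - 57692 = -410845/2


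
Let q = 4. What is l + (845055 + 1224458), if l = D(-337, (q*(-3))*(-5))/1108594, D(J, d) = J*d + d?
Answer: 1147124837281/554297 ≈ 2.0695e+6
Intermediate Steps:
D(J, d) = d + J*d
l = -10080/554297 (l = (((4*(-3))*(-5))*(1 - 337))/1108594 = (-12*(-5)*(-336))*(1/1108594) = (60*(-336))*(1/1108594) = -20160*1/1108594 = -10080/554297 ≈ -0.018185)
l + (845055 + 1224458) = -10080/554297 + (845055 + 1224458) = -10080/554297 + 2069513 = 1147124837281/554297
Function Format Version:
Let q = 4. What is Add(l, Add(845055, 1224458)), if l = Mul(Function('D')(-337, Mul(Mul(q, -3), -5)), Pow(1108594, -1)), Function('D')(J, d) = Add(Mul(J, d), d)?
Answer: Rational(1147124837281, 554297) ≈ 2.0695e+6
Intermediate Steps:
Function('D')(J, d) = Add(d, Mul(J, d))
l = Rational(-10080, 554297) (l = Mul(Mul(Mul(Mul(4, -3), -5), Add(1, -337)), Pow(1108594, -1)) = Mul(Mul(Mul(-12, -5), -336), Rational(1, 1108594)) = Mul(Mul(60, -336), Rational(1, 1108594)) = Mul(-20160, Rational(1, 1108594)) = Rational(-10080, 554297) ≈ -0.018185)
Add(l, Add(845055, 1224458)) = Add(Rational(-10080, 554297), Add(845055, 1224458)) = Add(Rational(-10080, 554297), 2069513) = Rational(1147124837281, 554297)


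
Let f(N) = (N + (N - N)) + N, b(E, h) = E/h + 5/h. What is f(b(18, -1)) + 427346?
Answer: 427300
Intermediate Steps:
b(E, h) = 5/h + E/h
f(N) = 2*N (f(N) = (N + 0) + N = N + N = 2*N)
f(b(18, -1)) + 427346 = 2*((5 + 18)/(-1)) + 427346 = 2*(-1*23) + 427346 = 2*(-23) + 427346 = -46 + 427346 = 427300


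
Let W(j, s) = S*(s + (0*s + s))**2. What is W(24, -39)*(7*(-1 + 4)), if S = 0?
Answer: 0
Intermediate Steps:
W(j, s) = 0 (W(j, s) = 0*(s + (0*s + s))**2 = 0*(s + (0 + s))**2 = 0*(s + s)**2 = 0*(2*s)**2 = 0*(4*s**2) = 0)
W(24, -39)*(7*(-1 + 4)) = 0*(7*(-1 + 4)) = 0*(7*3) = 0*21 = 0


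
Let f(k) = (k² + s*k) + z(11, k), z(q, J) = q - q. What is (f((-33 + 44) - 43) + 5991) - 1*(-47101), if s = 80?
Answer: 51556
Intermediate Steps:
z(q, J) = 0
f(k) = k² + 80*k (f(k) = (k² + 80*k) + 0 = k² + 80*k)
(f((-33 + 44) - 43) + 5991) - 1*(-47101) = (((-33 + 44) - 43)*(80 + ((-33 + 44) - 43)) + 5991) - 1*(-47101) = ((11 - 43)*(80 + (11 - 43)) + 5991) + 47101 = (-32*(80 - 32) + 5991) + 47101 = (-32*48 + 5991) + 47101 = (-1536 + 5991) + 47101 = 4455 + 47101 = 51556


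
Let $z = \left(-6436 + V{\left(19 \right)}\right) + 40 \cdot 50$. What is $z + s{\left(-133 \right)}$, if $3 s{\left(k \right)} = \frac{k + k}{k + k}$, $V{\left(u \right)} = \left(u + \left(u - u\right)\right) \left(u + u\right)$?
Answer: $- \frac{11141}{3} \approx -3713.7$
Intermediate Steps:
$V{\left(u \right)} = 2 u^{2}$ ($V{\left(u \right)} = \left(u + 0\right) 2 u = u 2 u = 2 u^{2}$)
$s{\left(k \right)} = \frac{1}{3}$ ($s{\left(k \right)} = \frac{\left(k + k\right) \frac{1}{k + k}}{3} = \frac{2 k \frac{1}{2 k}}{3} = \frac{1}{3} \cdot 1 = \frac{1}{3}$)
$z = -3714$ ($z = \left(-6436 + 2 \cdot 19^{2}\right) + 40 \cdot 50 = \left(-6436 + 2 \cdot 361\right) + 2000 = \left(-6436 + 722\right) + 2000 = -5714 + 2000 = -3714$)
$z + s{\left(-133 \right)} = -3714 + \frac{1}{3} = - \frac{11141}{3}$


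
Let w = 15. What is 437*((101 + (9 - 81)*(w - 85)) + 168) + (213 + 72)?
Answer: 2320318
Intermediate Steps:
437*((101 + (9 - 81)*(w - 85)) + 168) + (213 + 72) = 437*((101 + (9 - 81)*(15 - 85)) + 168) + (213 + 72) = 437*((101 - 72*(-70)) + 168) + 285 = 437*((101 + 5040) + 168) + 285 = 437*(5141 + 168) + 285 = 437*5309 + 285 = 2320033 + 285 = 2320318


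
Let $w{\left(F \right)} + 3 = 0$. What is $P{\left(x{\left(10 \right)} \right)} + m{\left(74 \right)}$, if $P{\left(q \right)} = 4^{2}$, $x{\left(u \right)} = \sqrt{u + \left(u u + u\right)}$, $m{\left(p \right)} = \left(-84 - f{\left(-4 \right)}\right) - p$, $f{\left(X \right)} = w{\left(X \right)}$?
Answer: $-139$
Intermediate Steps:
$w{\left(F \right)} = -3$ ($w{\left(F \right)} = -3 + 0 = -3$)
$f{\left(X \right)} = -3$
$m{\left(p \right)} = -81 - p$ ($m{\left(p \right)} = \left(-84 - -3\right) - p = \left(-84 + 3\right) - p = -81 - p$)
$x{\left(u \right)} = \sqrt{u^{2} + 2 u}$ ($x{\left(u \right)} = \sqrt{u + \left(u^{2} + u\right)} = \sqrt{u + \left(u + u^{2}\right)} = \sqrt{u^{2} + 2 u}$)
$P{\left(q \right)} = 16$
$P{\left(x{\left(10 \right)} \right)} + m{\left(74 \right)} = 16 - 155 = -139$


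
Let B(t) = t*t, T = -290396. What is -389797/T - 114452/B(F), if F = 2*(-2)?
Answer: -1038442695/145198 ≈ -7151.9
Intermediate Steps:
F = -4
B(t) = t²
-389797/T - 114452/B(F) = -389797/(-290396) - 114452/((-4)²) = -389797*(-1/290396) - 114452/16 = 389797/290396 - 114452*1/16 = 389797/290396 - 28613/4 = -1038442695/145198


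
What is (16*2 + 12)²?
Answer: 1936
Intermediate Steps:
(16*2 + 12)² = (32 + 12)² = 44² = 1936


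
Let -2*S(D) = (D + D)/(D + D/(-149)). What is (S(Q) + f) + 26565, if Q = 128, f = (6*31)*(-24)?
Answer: 3270799/148 ≈ 22100.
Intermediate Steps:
f = -4464 (f = 186*(-24) = -4464)
S(D) = -149/148 (S(D) = -(D + D)/(2*(D + D/(-149))) = -2*D/(2*(D + D*(-1/149))) = -2*D/(2*(D - D/149)) = -2*D/(2*(148*D/149)) = -2*D*149/(148*D)/2 = -1/2*149/74 = -149/148)
(S(Q) + f) + 26565 = (-149/148 - 4464) + 26565 = -660821/148 + 26565 = 3270799/148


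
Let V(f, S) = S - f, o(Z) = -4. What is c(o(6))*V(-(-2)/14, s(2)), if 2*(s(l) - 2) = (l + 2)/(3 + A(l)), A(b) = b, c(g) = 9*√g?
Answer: 1422*I/35 ≈ 40.629*I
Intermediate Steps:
s(l) = 2 + (2 + l)/(2*(3 + l)) (s(l) = 2 + ((l + 2)/(3 + l))/2 = 2 + ((2 + l)/(3 + l))/2 = 2 + (2 + l)/(2*(3 + l)))
c(o(6))*V(-(-2)/14, s(2)) = (9*√(-4))*((14 + 5*2)/(2*(3 + 2)) - (-1)*(-2/14)) = (9*(2*I))*((½)*(14 + 10)/5 - (-1)*(-2*1/14)) = (18*I)*((½)*(⅕)*24 - (-1)*(-1)/7) = (18*I)*(12/5 - 1*⅐) = (18*I)*(12/5 - ⅐) = (18*I)*(79/35) = 1422*I/35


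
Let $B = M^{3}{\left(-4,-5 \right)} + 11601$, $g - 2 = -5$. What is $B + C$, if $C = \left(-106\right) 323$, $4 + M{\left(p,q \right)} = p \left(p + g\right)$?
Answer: $-8813$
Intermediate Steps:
$g = -3$ ($g = 2 - 5 = -3$)
$M{\left(p,q \right)} = -4 + p \left(-3 + p\right)$ ($M{\left(p,q \right)} = -4 + p \left(p - 3\right) = -4 + p \left(-3 + p\right)$)
$C = -34238$
$B = 25425$ ($B = \left(-4 + \left(-4\right)^{2} - -12\right)^{3} + 11601 = \left(-4 + 16 + 12\right)^{3} + 11601 = 24^{3} + 11601 = 13824 + 11601 = 25425$)
$B + C = 25425 - 34238 = -8813$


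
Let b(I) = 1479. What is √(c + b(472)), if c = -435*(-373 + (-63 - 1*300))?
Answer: √321639 ≈ 567.13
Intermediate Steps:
c = 320160 (c = -435*(-373 + (-63 - 300)) = -435*(-373 - 363) = -435*(-736) = 320160)
√(c + b(472)) = √(320160 + 1479) = √321639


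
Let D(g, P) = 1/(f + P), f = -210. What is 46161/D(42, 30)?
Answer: -8308980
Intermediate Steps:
D(g, P) = 1/(-210 + P)
46161/D(42, 30) = 46161/(1/(-210 + 30)) = 46161/(1/(-180)) = 46161/(-1/180) = 46161*(-180) = -8308980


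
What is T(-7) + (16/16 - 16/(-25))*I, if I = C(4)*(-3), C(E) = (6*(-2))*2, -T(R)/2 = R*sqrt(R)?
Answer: 2952/25 + 14*I*sqrt(7) ≈ 118.08 + 37.041*I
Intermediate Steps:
T(R) = -2*R**(3/2) (T(R) = -2*R*sqrt(R) = -2*R**(3/2))
C(E) = -24 (C(E) = -12*2 = -24)
I = 72 (I = -24*(-3) = 72)
T(-7) + (16/16 - 16/(-25))*I = -(-14)*I*sqrt(7) + (16/16 - 16/(-25))*72 = -(-14)*I*sqrt(7) + (16*(1/16) - 16*(-1/25))*72 = 14*I*sqrt(7) + (1 + 16/25)*72 = 14*I*sqrt(7) + (41/25)*72 = 14*I*sqrt(7) + 2952/25 = 2952/25 + 14*I*sqrt(7)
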